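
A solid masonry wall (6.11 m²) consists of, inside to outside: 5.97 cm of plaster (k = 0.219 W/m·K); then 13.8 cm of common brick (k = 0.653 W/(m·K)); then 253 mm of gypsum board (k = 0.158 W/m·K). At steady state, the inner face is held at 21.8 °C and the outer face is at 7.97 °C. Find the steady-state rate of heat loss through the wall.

Resistance network (inner→outer):
  R_plaster = L/(kA) = 0.0597/(0.219·6.11) = 0.04462 K/W
  R_common brick = L/(kA) = 0.138/(0.653·6.11) = 0.03459 K/W
  R_gypsum board = L/(kA) = 0.253/(0.158·6.11) = 0.2621 K/W
ΣR = 0.04462 + 0.03459 + 0.2621 = 0.3413 K/W
Q = ΔT/ΣR = (21.8 °C − 7.97 °C)/0.3413 = 40.5 W

Q = 40.5 W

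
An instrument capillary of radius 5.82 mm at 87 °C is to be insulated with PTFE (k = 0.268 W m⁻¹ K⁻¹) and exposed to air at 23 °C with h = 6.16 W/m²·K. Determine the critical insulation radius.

For a cylinder, r_cr = k_ins/h = 0.268/6.16 = 0.0435 m = 4.35 cm

r_cr = 4.35 cm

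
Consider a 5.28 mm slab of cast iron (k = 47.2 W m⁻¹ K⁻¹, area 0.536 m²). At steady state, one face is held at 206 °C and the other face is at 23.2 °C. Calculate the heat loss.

Q = kA·ΔT/L = 47.2 × 0.536 × |206 °C − 23.2 °C| / 0.00528 = 8.76×10^5 W

Q = 876 kW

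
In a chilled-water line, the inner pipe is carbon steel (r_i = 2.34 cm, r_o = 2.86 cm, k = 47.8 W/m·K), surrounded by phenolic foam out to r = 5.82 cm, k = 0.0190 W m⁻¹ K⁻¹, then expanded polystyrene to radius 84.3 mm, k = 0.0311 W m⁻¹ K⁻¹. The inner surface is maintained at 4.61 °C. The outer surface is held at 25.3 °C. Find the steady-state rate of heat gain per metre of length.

Q' = 2.64 W/m

Series thermal resistances, inner to outer:
  R'_carbon steel = ln(0.0286/0.0234)/(2πk) = 0.2007/(2π·47.8) = 6.682×10^-4 m·K/W
  R'_phenolic foam = ln(0.0582/0.0286)/(2πk) = 0.7105/(2π·0.0190) = 5.951 m·K/W
  R'_expanded polystyrene = ln(0.0843/0.0582)/(2πk) = 0.3705/(2π·0.0311) = 1.896 m·K/W
ΣR = 6.682×10^-4 + 5.951 + 1.896 = 7.848 m·K/W
Q' = ΔT/ΣR = (4.61 °C − 25.3 °C)/7.848 = -2.64 W/m
(Negative Q' ⇒ heat flows inward; heat gain = 2.64 W/m.)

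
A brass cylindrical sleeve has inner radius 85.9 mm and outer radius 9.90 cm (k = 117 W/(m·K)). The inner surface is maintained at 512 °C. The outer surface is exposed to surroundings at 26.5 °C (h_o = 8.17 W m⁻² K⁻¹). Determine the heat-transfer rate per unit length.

Q' = 2460 W/m

Resistance network (inner→outer):
  R'_brass = ln(0.0990/0.0859)/(2πk) = 0.1419/(2π·117) = 1.931×10^-4 m·K/W
  R'_conv,out = 1/(2πr h) = 1/(2π·0.0990·8.17) = 0.1968 m·K/W
ΣR = 1.931×10^-4 + 0.1968 = 0.1970 m·K/W
Q' = ΔT/ΣR = (512 °C − 26.5 °C)/0.1970 = 2460 W/m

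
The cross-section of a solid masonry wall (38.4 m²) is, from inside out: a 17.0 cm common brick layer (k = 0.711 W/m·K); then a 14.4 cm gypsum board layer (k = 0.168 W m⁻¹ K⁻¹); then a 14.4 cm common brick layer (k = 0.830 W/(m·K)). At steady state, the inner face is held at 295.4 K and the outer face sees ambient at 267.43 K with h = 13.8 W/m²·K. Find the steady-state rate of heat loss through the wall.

Resistance network (inner→outer):
  R_common brick = L/(kA) = 0.170/(0.711·38.4) = 0.006227 K/W
  R_gypsum board = L/(kA) = 0.144/(0.168·38.4) = 0.02232 K/W
  R_common brick = L/(kA) = 0.144/(0.830·38.4) = 0.004518 K/W
  R_conv,out = 1/(hA) = 1/(13.8·38.4) = 0.001887 K/W
ΣR = 0.006227 + 0.02232 + 0.004518 + 0.001887 = 0.03495 K/W
Q = ΔT/ΣR = (295.4 K − 267.43 K)/0.03495 = 800 W

Q = 800 W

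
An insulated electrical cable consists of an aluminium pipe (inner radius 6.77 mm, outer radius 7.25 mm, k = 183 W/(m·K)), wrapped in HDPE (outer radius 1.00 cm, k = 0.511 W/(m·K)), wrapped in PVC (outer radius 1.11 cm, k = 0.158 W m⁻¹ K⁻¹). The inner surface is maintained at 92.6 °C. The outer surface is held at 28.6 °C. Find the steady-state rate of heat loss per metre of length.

Q' = 312 W/m

Resistance network (inner→outer):
  R'_aluminium = ln(0.00725/0.00677)/(2πk) = 0.06850/(2π·183) = 5.957×10^-5 m·K/W
  R'_HDPE = ln(0.0100/0.00725)/(2πk) = 0.3216/(2π·0.511) = 0.1002 m·K/W
  R'_PVC = ln(0.0111/0.0100)/(2πk) = 0.1044/(2π·0.158) = 0.1051 m·K/W
ΣR = 5.957×10^-5 + 0.1002 + 0.1051 = 0.2054 m·K/W
Q' = ΔT/ΣR = (92.6 °C − 28.6 °C)/0.2054 = 312 W/m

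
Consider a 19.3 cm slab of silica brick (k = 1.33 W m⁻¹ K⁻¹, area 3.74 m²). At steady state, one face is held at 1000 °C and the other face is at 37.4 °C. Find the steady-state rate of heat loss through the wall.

Q = kA·ΔT/L = 1.33 × 3.74 × |1000 °C − 37.4 °C| / 0.193 = 24800 W

Q = 24.8 kW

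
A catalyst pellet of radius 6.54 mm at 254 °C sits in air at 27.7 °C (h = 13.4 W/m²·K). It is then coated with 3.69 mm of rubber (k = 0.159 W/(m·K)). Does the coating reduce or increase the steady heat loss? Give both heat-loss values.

Critical radius for a sphere: r_cr = 2k/h = 0.0237 m = 2.37 cm.
Outer radius after coating: r₂ = 0.00654 + 0.00369 = 0.01023 m.
Since r₁ < r_cr and r₂ ≤ r_cr, the coating moves toward the maximum at r_cr — heat loss rises.
Bare: R = 1/(4πr₁²h) = 138.8 K/W; Q = 226.3/138.8 = 1.63 W.
Coated: R = R_cond + R_conv = 84.35 K/W; Q = 226.3/84.35 = 2.68 W.

increases: 1.63 → 2.68 W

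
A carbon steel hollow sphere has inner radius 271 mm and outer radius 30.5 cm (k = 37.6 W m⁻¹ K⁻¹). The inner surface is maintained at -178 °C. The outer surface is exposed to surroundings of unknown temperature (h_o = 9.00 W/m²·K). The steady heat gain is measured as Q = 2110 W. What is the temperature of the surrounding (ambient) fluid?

Sum the resistances:
  R_carbon steel = (1/0.271 − 1/0.305)/(4πk) = 0.4113/(4π·37.6) = 8.706×10^-4 K/W
  R_conv,out = 1/(4πr²h) = 1/(4π·0.305²·9.00) = 0.09505 K/W
ΣR = 0.09592 K/W
ΔT = Q·ΣR = 2110 × 0.09592 = 202.4 K
Heat flows inward, so T_out = T_in + ΔT = -178 + 202.4 = 24.4 °C

T_out = 24.4 °C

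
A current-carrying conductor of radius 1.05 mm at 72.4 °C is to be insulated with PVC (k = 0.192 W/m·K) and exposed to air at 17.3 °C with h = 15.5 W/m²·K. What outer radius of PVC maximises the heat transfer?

For a cylinder, r_cr = k_ins/h = 0.192/15.5 = 0.0124 m = 1.24 cm

r_cr = 1.24 cm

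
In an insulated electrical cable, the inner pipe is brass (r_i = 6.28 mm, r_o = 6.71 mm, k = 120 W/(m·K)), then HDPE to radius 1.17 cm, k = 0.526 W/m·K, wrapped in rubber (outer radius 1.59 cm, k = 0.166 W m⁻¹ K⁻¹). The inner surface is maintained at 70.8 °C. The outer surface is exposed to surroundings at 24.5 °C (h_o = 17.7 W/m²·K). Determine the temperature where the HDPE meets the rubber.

Series thermal resistances, inner to outer:
  R'_brass = ln(0.00671/0.00628)/(2πk) = 0.06623/(2π·120) = 8.784×10^-5 m·K/W
  R'_HDPE = ln(0.0117/0.00671)/(2πk) = 0.5560/(2π·0.526) = 0.1682 m·K/W
  R'_rubber = ln(0.0159/0.0117)/(2πk) = 0.3067/(2π·0.166) = 0.2941 m·K/W
  R'_conv,out = 1/(2πr h) = 1/(2π·0.0159·17.7) = 0.5655 m·K/W
ΣR = 8.784×10^-5 + 0.1682 + 0.2941 + 0.5655 = 1.028 m·K/W
Q' = ΔT/ΣR = (70.8 °C − 24.5 °C)/1.028 = 45.04 W/m
From the inner boundary to the HDPE/rubber interface, ΣR_partial = 0.1683 m·K/W.
T_interface = T_in − Q'·ΣR_partial = 70.8 °C − (45.04)(0.1683) = 63.2 °C

T = 63.2 °C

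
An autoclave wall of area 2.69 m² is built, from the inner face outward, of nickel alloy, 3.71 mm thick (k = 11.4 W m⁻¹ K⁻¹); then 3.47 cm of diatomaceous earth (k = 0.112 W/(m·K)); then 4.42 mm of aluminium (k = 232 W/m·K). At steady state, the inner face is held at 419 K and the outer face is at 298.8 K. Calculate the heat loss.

Q = 1040 W

Series thermal resistances, inner to outer:
  R_nickel alloy = L/(kA) = 0.00371/(11.4·2.69) = 1.210×10^-4 K/W
  R_diatomaceous earth = L/(kA) = 0.0347/(0.112·2.69) = 0.1152 K/W
  R_aluminium = L/(kA) = 0.00442/(232·2.69) = 7.082×10^-6 K/W
ΣR = 1.210×10^-4 + 0.1152 + 7.082×10^-6 = 0.1153 K/W
Q = ΔT/ΣR = (419 K − 298.8 K)/0.1153 = 1040 W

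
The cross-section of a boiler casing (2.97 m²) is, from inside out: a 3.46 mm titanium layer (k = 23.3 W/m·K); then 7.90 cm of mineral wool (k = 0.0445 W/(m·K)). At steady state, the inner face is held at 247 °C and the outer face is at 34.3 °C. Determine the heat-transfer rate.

Q = 356 W

Series thermal resistances, inner to outer:
  R_titanium = L/(kA) = 0.00346/(23.3·2.97) = 5.000×10^-5 K/W
  R_mineral wool = L/(kA) = 0.0790/(0.0445·2.97) = 0.5977 K/W
ΣR = 5.000×10^-5 + 0.5977 = 0.5978 K/W
Q = ΔT/ΣR = (247 °C − 34.3 °C)/0.5978 = 356 W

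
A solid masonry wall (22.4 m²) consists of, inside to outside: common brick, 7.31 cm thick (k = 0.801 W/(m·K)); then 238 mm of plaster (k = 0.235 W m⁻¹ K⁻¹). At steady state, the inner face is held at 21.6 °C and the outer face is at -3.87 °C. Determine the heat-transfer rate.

Series thermal resistances, inner to outer:
  R_common brick = L/(kA) = 0.0731/(0.801·22.4) = 0.004074 K/W
  R_plaster = L/(kA) = 0.238/(0.235·22.4) = 0.04521 K/W
ΣR = 0.004074 + 0.04521 = 0.04928 K/W
Q = ΔT/ΣR = (21.6 °C − -3.87 °C)/0.04928 = 517 W

Q = 517 W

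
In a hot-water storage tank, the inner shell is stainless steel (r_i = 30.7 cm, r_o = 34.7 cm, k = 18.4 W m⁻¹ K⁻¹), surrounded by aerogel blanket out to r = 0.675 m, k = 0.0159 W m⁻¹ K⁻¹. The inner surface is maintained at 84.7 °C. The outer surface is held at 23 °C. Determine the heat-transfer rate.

Resistance network (inner→outer):
  R_stainless steel = (1/0.307 − 1/0.347)/(4πk) = 0.3755/(4π·18.4) = 0.001624 K/W
  R_aerogel blanket = (1/0.347 − 1/0.675)/(4πk) = 1.400/(4π·0.0159) = 7.009 K/W
ΣR = 0.001624 + 7.009 = 7.011 K/W
Q = ΔT/ΣR = (84.7 °C − 23 °C)/7.011 = 8.80 W

Q = 8.80 W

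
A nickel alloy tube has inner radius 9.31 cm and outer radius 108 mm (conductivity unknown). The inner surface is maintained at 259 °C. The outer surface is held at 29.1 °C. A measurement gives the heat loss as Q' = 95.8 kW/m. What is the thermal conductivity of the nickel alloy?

k = 9.85 W/m·K

ΣR = ΔT/Q' = |259 − 29.1|/95800 = 0.002400 m·K/W
ln(r₂/r₁)/(2πk) = 0.002400 ⇒ k = 0.1485/(2π·0.002400) = 9.85 W/m·K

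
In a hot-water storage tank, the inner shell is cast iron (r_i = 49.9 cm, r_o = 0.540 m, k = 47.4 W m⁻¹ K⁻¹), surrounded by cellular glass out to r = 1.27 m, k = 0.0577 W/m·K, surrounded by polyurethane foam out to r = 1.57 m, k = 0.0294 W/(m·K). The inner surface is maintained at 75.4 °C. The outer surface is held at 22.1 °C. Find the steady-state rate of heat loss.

Q = 28.4 W

Treat each layer as a resistance in series:
  R_cast iron = (1/0.499 − 1/0.540)/(4πk) = 0.1522/(4π·47.4) = 2.554×10^-4 K/W
  R_cellular glass = (1/0.540 − 1/1.27)/(4πk) = 1.064/(4π·0.0577) = 1.468 K/W
  R_polyurethane foam = (1/1.27 − 1/1.57)/(4πk) = 0.1505/(4π·0.0294) = 0.4072 K/W
ΣR = 2.554×10^-4 + 1.468 + 0.4072 = 1.875 K/W
Q = ΔT/ΣR = (75.4 °C − 22.1 °C)/1.875 = 28.4 W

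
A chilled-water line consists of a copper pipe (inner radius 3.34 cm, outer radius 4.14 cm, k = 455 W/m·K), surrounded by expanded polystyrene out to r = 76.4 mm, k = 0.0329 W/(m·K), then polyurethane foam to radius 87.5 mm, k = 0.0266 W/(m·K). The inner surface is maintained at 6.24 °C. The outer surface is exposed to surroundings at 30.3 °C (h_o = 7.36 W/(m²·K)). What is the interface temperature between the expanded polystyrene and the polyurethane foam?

Resistance network (inner→outer):
  R'_copper = ln(0.0414/0.0334)/(2πk) = 0.2147/(2π·455) = 7.511×10^-5 m·K/W
  R'_expanded polystyrene = ln(0.0764/0.0414)/(2πk) = 0.6127/(2π·0.0329) = 2.964 m·K/W
  R'_polyurethane foam = ln(0.0875/0.0764)/(2πk) = 0.1357/(2π·0.0266) = 0.8117 m·K/W
  R'_conv,out = 1/(2πr h) = 1/(2π·0.0875·7.36) = 0.2471 m·K/W
ΣR = 7.511×10^-5 + 2.964 + 0.8117 + 0.2471 = 4.023 m·K/W
Q' = ΔT/ΣR = (6.24 °C − 30.3 °C)/4.023 = -5.981 W/m
From the inner boundary to the expanded polystyrene/polyurethane foam interface, ΣR_partial = 2.964 m·K/W.
T_interface = T_in − Q'·ΣR_partial = 6.24 °C − (-5.981)(2.964) = 24.0 °C

T = 24.0 °C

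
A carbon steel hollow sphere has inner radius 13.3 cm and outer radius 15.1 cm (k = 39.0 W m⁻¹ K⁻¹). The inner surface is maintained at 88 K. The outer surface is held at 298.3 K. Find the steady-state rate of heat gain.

Q = 1.15×10^5 W

Q = 4πk·ΔT/(1/r₁ − 1/r₂) = 4π × 39.0 × 210.3 / (1/0.133 − 1/0.151) = 1.15×10^5 W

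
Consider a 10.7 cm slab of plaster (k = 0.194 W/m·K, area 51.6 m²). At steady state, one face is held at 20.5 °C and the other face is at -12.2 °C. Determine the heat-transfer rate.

Q = 3060 W

Q = kA·ΔT/L = 0.194 × 51.6 × |20.5 °C − -12.2 °C| / 0.107 = 3060 W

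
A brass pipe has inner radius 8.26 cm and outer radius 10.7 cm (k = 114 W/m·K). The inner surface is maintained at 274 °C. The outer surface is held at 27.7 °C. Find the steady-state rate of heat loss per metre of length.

Q' = 2πk·ΔT/ln(r₂/r₁) = 2π × 114 × 246.3 / ln(0.107/0.0826) = 6.82×10^5 W/m

Q' = 6.82×10^5 W/m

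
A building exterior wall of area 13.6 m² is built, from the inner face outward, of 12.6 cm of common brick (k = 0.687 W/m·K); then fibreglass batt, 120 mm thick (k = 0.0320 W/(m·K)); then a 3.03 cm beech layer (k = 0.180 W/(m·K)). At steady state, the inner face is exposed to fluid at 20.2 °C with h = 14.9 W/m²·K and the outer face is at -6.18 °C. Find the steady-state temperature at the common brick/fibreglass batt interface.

T = 18.6 °C

Treat each layer as a resistance in series:
  R_conv,in = 1/(hA) = 1/(14.9·13.6) = 0.004935 K/W
  R_common brick = L/(kA) = 0.126/(0.687·13.6) = 0.01349 K/W
  R_fibreglass batt = L/(kA) = 0.120/(0.0320·13.6) = 0.2757 K/W
  R_beech = L/(kA) = 0.0303/(0.180·13.6) = 0.01238 K/W
ΣR = 0.004935 + 0.01349 + 0.2757 + 0.01238 = 0.3065 K/W
Q = ΔT/ΣR = (20.2 °C − -6.18 °C)/0.3065 = 86.07 W
From the inner boundary to the common brick/fibreglass batt interface, ΣR_partial = 0.01843 K/W.
T_interface = T_in − Q·ΣR_partial = 20.2 °C − (86.07)(0.01843) = 18.6 °C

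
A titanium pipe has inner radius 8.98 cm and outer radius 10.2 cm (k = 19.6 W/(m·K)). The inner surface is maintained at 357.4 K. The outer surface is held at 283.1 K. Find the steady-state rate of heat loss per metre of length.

Q' = 71.8 kW/m

Q' = 2πk·ΔT/ln(r₂/r₁) = 2π × 19.6 × 74.3 / ln(0.102/0.0898) = 71800 W/m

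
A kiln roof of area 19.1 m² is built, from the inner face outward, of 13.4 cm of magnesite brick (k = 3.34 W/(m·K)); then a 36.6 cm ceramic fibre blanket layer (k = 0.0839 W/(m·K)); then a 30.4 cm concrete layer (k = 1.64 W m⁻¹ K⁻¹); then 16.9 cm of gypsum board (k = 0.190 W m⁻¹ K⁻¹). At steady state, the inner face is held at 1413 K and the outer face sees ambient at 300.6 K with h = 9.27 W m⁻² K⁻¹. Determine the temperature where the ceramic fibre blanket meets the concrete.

Resistance network (inner→outer):
  R_magnesite brick = L/(kA) = 0.134/(3.34·19.1) = 0.002101 K/W
  R_ceramic fibre blanket = L/(kA) = 0.366/(0.0839·19.1) = 0.2284 K/W
  R_concrete = L/(kA) = 0.304/(1.64·19.1) = 0.009705 K/W
  R_gypsum board = L/(kA) = 0.169/(0.190·19.1) = 0.04657 K/W
  R_conv,out = 1/(hA) = 1/(9.27·19.1) = 0.005648 K/W
ΣR = 0.002101 + 0.2284 + 0.009705 + 0.04657 + 0.005648 = 0.2924 K/W
Q = ΔT/ΣR = (1413 K − 300.6 K)/0.2924 = 3804 W
From the inner boundary to the ceramic fibre blanket/concrete interface, ΣR_partial = 0.2305 K/W.
T_interface = T_in − Q·ΣR_partial = 1413 K − (3804)(0.2305) = 536 K

T = 536 K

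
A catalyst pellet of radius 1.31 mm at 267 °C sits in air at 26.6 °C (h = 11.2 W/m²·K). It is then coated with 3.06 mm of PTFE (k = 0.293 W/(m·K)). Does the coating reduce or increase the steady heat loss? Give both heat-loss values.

increases: 0.0581 → 0.465 W

Critical radius for a sphere: r_cr = 2k/h = 0.0523 m = 5.23 cm.
Outer radius after coating: r₂ = 0.00131 + 0.00306 = 0.00437 m.
Since r₁ < r_cr and r₂ ≤ r_cr, the coating moves toward the maximum at r_cr — heat loss rises.
Bare: R = 1/(4πr₁²h) = 4140 K/W; Q = 240.4/4140 = 0.0581 W.
Coated: R = R_cond + R_conv = 517.2 K/W; Q = 240.4/517.2 = 0.465 W.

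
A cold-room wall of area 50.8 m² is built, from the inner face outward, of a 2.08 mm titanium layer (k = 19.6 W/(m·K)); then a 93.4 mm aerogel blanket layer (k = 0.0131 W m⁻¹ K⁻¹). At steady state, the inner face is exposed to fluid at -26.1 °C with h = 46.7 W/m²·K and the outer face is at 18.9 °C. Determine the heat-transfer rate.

Q = 320 W

Treat each layer as a resistance in series:
  R_conv,in = 1/(hA) = 1/(46.7·50.8) = 4.215×10^-4 K/W
  R_titanium = L/(kA) = 0.00208/(19.6·50.8) = 2.089×10^-6 K/W
  R_aerogel blanket = L/(kA) = 0.0934/(0.0131·50.8) = 0.1403 K/W
ΣR = 4.215×10^-4 + 2.089×10^-6 + 0.1403 = 0.1407 K/W
Q = ΔT/ΣR = (-26.1 °C − 18.9 °C)/0.1407 = -320 W
(Negative Q ⇒ heat flows inward; heat gain = 320 W.)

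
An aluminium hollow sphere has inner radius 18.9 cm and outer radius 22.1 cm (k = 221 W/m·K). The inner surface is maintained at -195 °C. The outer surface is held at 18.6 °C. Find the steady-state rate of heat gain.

Q = 7.74×10^5 W

Q = 4πk·ΔT/(1/r₁ − 1/r₂) = 4π × 221 × 213.6 / (1/0.189 − 1/0.221) = 7.74×10^5 W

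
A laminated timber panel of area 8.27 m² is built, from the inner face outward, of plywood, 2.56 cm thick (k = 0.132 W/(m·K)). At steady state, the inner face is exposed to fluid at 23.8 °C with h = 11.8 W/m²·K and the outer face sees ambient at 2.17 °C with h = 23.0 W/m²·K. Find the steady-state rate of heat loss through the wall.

Q = 555 W

Series thermal resistances, inner to outer:
  R_conv,in = 1/(hA) = 1/(11.8·8.27) = 0.01025 K/W
  R_plywood = L/(kA) = 0.0256/(0.132·8.27) = 0.02345 K/W
  R_conv,out = 1/(hA) = 1/(23.0·8.27) = 0.005257 K/W
ΣR = 0.01025 + 0.02345 + 0.005257 = 0.03896 K/W
Q = ΔT/ΣR = (23.8 °C − 2.17 °C)/0.03896 = 555 W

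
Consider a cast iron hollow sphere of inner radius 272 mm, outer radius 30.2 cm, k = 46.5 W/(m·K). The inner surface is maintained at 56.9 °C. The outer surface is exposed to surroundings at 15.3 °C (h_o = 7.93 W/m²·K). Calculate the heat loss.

Q = 376 W

Treat each layer as a resistance in series:
  R_cast iron = (1/0.272 − 1/0.302)/(4πk) = 0.3652/(4π·46.5) = 6.250×10^-4 K/W
  R_conv,out = 1/(4πr²h) = 1/(4π·0.302²·7.93) = 0.1100 K/W
ΣR = 6.250×10^-4 + 0.1100 = 0.1106 K/W
Q = ΔT/ΣR = (56.9 °C − 15.3 °C)/0.1106 = 376 W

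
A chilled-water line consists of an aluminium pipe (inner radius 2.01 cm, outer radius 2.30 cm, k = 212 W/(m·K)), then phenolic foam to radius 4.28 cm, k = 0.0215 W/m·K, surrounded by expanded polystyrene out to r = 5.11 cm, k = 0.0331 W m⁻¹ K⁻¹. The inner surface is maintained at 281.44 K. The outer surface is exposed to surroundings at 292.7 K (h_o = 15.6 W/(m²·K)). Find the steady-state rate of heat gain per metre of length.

Q' = 1.99 W/m

Series thermal resistances, inner to outer:
  R'_aluminium = ln(0.0230/0.0201)/(2πk) = 0.1348/(2π·212) = 1.012×10^-4 m·K/W
  R'_phenolic foam = ln(0.0428/0.0230)/(2πk) = 0.6210/(2π·0.0215) = 4.597 m·K/W
  R'_expanded polystyrene = ln(0.0511/0.0428)/(2πk) = 0.1772/(2π·0.0331) = 0.8523 m·K/W
  R'_conv,out = 1/(2πr h) = 1/(2π·0.0511·15.6) = 0.1997 m·K/W
ΣR = 1.012×10^-4 + 4.597 + 0.8523 + 0.1997 = 5.649 m·K/W
Q' = ΔT/ΣR = (281.44 K − 292.7 K)/5.649 = -1.99 W/m
(Negative Q' ⇒ heat flows inward; heat gain = 1.99 W/m.)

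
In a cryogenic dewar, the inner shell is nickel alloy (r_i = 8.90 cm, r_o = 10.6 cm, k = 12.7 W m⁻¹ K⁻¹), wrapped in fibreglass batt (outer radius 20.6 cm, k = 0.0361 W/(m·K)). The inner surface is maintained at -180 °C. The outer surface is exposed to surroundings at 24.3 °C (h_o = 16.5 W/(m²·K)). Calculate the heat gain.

Q = 20.0 W

Resistance network (inner→outer):
  R_nickel alloy = (1/0.0890 − 1/0.106)/(4πk) = 1.802/(4π·12.7) = 0.01129 K/W
  R_fibreglass batt = (1/0.106 − 1/0.206)/(4πk) = 4.580/(4π·0.0361) = 10.10 K/W
  R_conv,out = 1/(4πr²h) = 1/(4π·0.206²·16.5) = 0.1137 K/W
ΣR = 0.01129 + 10.10 + 0.1137 = 10.22 K/W
Q = ΔT/ΣR = (-180 °C − 24.3 °C)/10.22 = -20.0 W
(Negative Q ⇒ heat flows inward; heat gain = 20.0 W.)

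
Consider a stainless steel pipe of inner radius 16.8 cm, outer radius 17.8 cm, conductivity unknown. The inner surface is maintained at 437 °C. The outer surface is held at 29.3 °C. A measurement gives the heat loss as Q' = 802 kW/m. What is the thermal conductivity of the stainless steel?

k = 18.1 W/m·K

ΣR = ΔT/Q' = |437 − 29.3|/8.02×10^5 = 5.084×10^-4 m·K/W
ln(r₂/r₁)/(2πk) = 5.084×10^-4 ⇒ k = 0.05782/(2π·5.084×10^-4) = 18.1 W/m·K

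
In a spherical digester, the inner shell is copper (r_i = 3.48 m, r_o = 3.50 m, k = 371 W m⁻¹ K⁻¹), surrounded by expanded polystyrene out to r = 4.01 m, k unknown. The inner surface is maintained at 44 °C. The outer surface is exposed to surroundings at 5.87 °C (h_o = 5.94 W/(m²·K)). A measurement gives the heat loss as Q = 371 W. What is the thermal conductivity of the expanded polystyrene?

ΣR = ΔT/Q = |44 − 5.87|/371 = 0.1028 K/W
Known resistances:
  R_copper = (1/3.48 − 1/3.50)/(4πk) = 0.001642/(4π·371) = 3.522×10^-7 K/W
  R_conv,out = 1/(4πr²h) = 1/(4π·4.01²·5.94) = 8.331×10^-4 K/W
R_expanded polystyrene = ΣR − ΣR_known = 0.1028 − 8.335×10^-4 = 0.1020 K/W
(1/r₁−1/r₂)/(4πk) = 0.1020 ⇒ k = 0.03634/(4π·0.1020) = 0.0284 W/m·K

k = 0.0284 W/m·K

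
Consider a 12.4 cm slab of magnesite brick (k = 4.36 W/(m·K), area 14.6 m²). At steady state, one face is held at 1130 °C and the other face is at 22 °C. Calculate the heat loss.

Q = 569 kW

Q = kA·ΔT/L = 4.36 × 14.6 × |1130 °C − 22 °C| / 0.124 = 5.69×10^5 W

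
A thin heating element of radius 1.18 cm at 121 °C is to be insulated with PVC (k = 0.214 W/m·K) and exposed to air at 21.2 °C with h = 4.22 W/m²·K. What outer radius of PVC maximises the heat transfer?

For a cylinder, r_cr = k_ins/h = 0.214/4.22 = 0.0507 m = 5.07 cm

r_cr = 5.07 cm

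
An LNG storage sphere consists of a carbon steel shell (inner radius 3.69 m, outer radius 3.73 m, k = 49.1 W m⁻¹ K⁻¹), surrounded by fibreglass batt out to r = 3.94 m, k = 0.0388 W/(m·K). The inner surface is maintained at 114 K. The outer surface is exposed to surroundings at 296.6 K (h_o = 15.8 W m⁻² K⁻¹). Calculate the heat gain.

Series thermal resistances, inner to outer:
  R_carbon steel = (1/3.69 − 1/3.73)/(4πk) = 0.002906/(4π·49.1) = 4.710×10^-6 K/W
  R_fibreglass batt = (1/3.73 − 1/3.94)/(4πk) = 0.01429/(4π·0.0388) = 0.02931 K/W
  R_conv,out = 1/(4πr²h) = 1/(4π·3.94²·15.8) = 3.244×10^-4 K/W
ΣR = 4.710×10^-6 + 0.02931 + 3.244×10^-4 = 0.02964 K/W
Q = ΔT/ΣR = (114 K − 296.6 K)/0.02964 = -6160 W
(Negative Q ⇒ heat flows inward; heat gain = 6160 W.)

Q = 6.16 kW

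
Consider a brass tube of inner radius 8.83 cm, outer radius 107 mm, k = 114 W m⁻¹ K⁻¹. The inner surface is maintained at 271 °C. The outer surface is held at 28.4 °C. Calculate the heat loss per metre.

Q' = 2πk·ΔT/ln(r₂/r₁) = 2π × 114 × 242.6 / ln(0.107/0.0883) = 9.05×10^5 W/m

Q' = 905 kW/m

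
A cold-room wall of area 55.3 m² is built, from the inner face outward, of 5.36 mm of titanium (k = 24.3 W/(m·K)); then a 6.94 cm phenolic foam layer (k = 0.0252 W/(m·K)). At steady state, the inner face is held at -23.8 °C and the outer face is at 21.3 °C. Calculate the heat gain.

Resistance network (inner→outer):
  R_titanium = L/(kA) = 0.00536/(24.3·55.3) = 3.989×10^-6 K/W
  R_phenolic foam = L/(kA) = 0.0694/(0.0252·55.3) = 0.04980 K/W
ΣR = 3.989×10^-6 + 0.04980 = 0.04980 K/W
Q = ΔT/ΣR = (-23.8 °C − 21.3 °C)/0.04980 = -906 W
(Negative Q ⇒ heat flows inward; heat gain = 906 W.)

Q = 906 W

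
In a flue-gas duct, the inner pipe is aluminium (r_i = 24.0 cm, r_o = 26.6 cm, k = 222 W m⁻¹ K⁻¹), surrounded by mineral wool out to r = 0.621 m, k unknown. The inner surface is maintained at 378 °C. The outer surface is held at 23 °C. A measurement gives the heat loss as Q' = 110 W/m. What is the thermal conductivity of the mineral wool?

k = 0.0418 W/m·K

ΣR = ΔT/Q' = |378 − 23|/110 = 3.227 m·K/W
Known resistances:
  R'_aluminium = ln(0.266/0.240)/(2πk) = 0.1029/(2π·222) = 7.374×10^-5 m·K/W
R_mineral wool = ΣR − ΣR_known = 3.227 − 7.374×10^-5 = 3.227 m·K/W
ln(r₂/r₁)/(2πk) = 3.227 ⇒ k = 0.8478/(2π·3.227) = 0.0418 W/m·K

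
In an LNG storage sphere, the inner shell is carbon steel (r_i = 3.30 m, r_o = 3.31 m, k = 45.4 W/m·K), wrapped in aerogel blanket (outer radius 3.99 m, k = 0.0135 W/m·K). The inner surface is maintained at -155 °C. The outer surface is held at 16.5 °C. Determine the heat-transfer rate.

Q = 565 W

Resistance network (inner→outer):
  R_carbon steel = (1/3.30 − 1/3.31)/(4πk) = 9.155×10^-4/(4π·45.4) = 1.605×10^-6 K/W
  R_aerogel blanket = (1/3.31 − 1/3.99)/(4πk) = 0.05149/(4π·0.0135) = 0.3035 K/W
ΣR = 1.605×10^-6 + 0.3035 = 0.3035 K/W
Q = ΔT/ΣR = (-155 °C − 16.5 °C)/0.3035 = -565 W
(Negative Q ⇒ heat flows inward; heat gain = 565 W.)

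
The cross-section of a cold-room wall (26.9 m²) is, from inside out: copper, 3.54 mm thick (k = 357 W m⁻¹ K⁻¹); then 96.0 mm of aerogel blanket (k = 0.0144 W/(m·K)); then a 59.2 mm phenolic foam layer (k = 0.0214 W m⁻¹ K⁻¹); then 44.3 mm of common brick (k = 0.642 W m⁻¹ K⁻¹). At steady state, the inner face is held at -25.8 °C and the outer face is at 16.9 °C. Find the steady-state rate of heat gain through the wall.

Q = 121 W

Resistance network (inner→outer):
  R_copper = L/(kA) = 0.00354/(357·26.9) = 3.686×10^-7 K/W
  R_aerogel blanket = L/(kA) = 0.0960/(0.0144·26.9) = 0.2478 K/W
  R_phenolic foam = L/(kA) = 0.0592/(0.0214·26.9) = 0.1028 K/W
  R_common brick = L/(kA) = 0.0443/(0.642·26.9) = 0.002565 K/W
ΣR = 3.686×10^-7 + 0.2478 + 0.1028 + 0.002565 = 0.3532 K/W
Q = ΔT/ΣR = (-25.8 °C − 16.9 °C)/0.3532 = -121 W
(Negative Q ⇒ heat flows inward; heat gain = 121 W.)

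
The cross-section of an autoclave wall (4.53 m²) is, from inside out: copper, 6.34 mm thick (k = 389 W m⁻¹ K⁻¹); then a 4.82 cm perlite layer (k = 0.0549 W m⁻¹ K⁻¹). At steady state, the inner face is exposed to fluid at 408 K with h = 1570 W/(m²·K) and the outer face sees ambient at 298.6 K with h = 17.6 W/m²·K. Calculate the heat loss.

Q = 530 W

Series thermal resistances, inner to outer:
  R_conv,in = 1/(hA) = 1/(1570·4.53) = 1.406×10^-4 K/W
  R_copper = L/(kA) = 0.00634/(389·4.53) = 3.598×10^-6 K/W
  R_perlite = L/(kA) = 0.0482/(0.0549·4.53) = 0.1938 K/W
  R_conv,out = 1/(hA) = 1/(17.6·4.53) = 0.01254 K/W
ΣR = 1.406×10^-4 + 3.598×10^-6 + 0.1938 + 0.01254 = 0.2065 K/W
Q = ΔT/ΣR = (408 K − 298.6 K)/0.2065 = 530 W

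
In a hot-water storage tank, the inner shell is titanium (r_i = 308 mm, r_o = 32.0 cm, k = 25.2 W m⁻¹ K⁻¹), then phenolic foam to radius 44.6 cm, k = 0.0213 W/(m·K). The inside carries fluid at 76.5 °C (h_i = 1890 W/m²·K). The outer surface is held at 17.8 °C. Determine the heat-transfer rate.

Treat each layer as a resistance in series:
  R_conv,in = 1/(4πr²h) = 1/(4π·0.308²·1890) = 4.438×10^-4 K/W
  R_titanium = (1/0.308 − 1/0.320)/(4πk) = 0.1218/(4π·25.2) = 3.845×10^-4 K/W
  R_phenolic foam = (1/0.320 − 1/0.446)/(4πk) = 0.8828/(4π·0.0213) = 3.298 K/W
ΣR = 4.438×10^-4 + 3.845×10^-4 + 3.298 = 3.299 K/W
Q = ΔT/ΣR = (76.5 °C − 17.8 °C)/3.299 = 17.8 W

Q = 17.8 W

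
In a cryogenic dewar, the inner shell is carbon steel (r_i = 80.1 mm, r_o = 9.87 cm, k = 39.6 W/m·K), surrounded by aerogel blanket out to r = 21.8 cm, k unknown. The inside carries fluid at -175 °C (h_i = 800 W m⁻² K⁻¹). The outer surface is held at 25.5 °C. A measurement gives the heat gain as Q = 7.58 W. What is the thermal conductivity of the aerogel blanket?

k = 0.0167 W/m·K

ΣR = ΔT/Q = |-175 − 25.5|/7.58 = 26.45 K/W
Known resistances:
  R_conv,in = 1/(4πr²h) = 1/(4π·0.0801²·800) = 0.01550 K/W
  R_carbon steel = (1/0.0801 − 1/0.0987)/(4πk) = 2.353/(4π·39.6) = 0.004728 K/W
R_aerogel blanket = ΣR − ΣR_known = 26.45 − 0.02023 = 26.43 K/W
(1/r₁−1/r₂)/(4πk) = 26.43 ⇒ k = 5.545/(4π·26.43) = 0.0167 W/m·K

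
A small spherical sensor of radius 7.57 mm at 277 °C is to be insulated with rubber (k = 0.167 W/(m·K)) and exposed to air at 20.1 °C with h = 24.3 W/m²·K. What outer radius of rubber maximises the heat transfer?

For a sphere, r_cr = 2k_ins/h = 2·0.167/24.3 = 0.0137 m = 1.37 cm

r_cr = 1.37 cm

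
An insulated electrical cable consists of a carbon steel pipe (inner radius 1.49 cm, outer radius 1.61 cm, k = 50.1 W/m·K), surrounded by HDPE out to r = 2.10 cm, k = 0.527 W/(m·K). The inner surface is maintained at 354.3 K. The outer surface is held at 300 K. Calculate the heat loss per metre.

Q' = 675 W/m

Resistance network (inner→outer):
  R'_carbon steel = ln(0.0161/0.0149)/(2πk) = 0.07746/(2π·50.1) = 2.461×10^-4 m·K/W
  R'_HDPE = ln(0.0210/0.0161)/(2πk) = 0.2657/(2π·0.527) = 0.08024 m·K/W
ΣR = 2.461×10^-4 + 0.08024 = 0.08049 m·K/W
Q' = ΔT/ΣR = (354.3 K − 300 K)/0.08049 = 675 W/m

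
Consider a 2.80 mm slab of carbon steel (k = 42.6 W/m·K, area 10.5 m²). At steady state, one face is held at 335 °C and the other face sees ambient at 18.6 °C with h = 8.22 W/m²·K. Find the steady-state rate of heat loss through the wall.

Q = 27300 W

Resistance network (inner→outer):
  R_carbon steel = L/(kA) = 0.00280/(42.6·10.5) = 6.260×10^-6 K/W
  R_conv,out = 1/(hA) = 1/(8.22·10.5) = 0.01159 K/W
ΣR = 6.260×10^-6 + 0.01159 = 0.01160 K/W
Q = ΔT/ΣR = (335 °C − 18.6 °C)/0.01160 = 27300 W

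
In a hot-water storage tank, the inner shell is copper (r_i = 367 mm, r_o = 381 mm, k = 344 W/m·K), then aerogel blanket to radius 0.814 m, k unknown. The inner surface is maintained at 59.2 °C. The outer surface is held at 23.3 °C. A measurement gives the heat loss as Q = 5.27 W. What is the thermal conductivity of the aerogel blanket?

k = 0.0163 W/m·K

ΣR = ΔT/Q = |59.2 − 23.3|/5.27 = 6.812 K/W
Known resistances:
  R_copper = (1/0.367 − 1/0.381)/(4πk) = 0.1001/(4π·344) = 2.316×10^-5 K/W
R_aerogel blanket = ΣR − ΣR_known = 6.812 − 2.316×10^-5 = 6.812 K/W
(1/r₁−1/r₂)/(4πk) = 6.812 ⇒ k = 1.396/(4π·6.812) = 0.0163 W/m·K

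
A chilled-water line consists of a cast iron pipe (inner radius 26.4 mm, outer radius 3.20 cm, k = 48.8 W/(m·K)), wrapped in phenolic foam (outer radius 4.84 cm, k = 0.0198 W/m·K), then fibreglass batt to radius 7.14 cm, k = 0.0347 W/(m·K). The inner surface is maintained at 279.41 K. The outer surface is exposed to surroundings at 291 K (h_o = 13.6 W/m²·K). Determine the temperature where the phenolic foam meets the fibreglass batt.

Resistance network (inner→outer):
  R'_cast iron = ln(0.0320/0.0264)/(2πk) = 0.1924/(2π·48.8) = 6.274×10^-4 m·K/W
  R'_phenolic foam = ln(0.0484/0.0320)/(2πk) = 0.4138/(2π·0.0198) = 3.326 m·K/W
  R'_fibreglass batt = ln(0.0714/0.0484)/(2πk) = 0.3888/(2π·0.0347) = 1.783 m·K/W
  R'_conv,out = 1/(2πr h) = 1/(2π·0.0714·13.6) = 0.1639 m·K/W
ΣR = 6.274×10^-4 + 3.326 + 1.783 + 0.1639 = 5.274 m·K/W
Q' = ΔT/ΣR = (279.41 K − 291 K)/5.274 = -2.198 W/m
From the inner boundary to the phenolic foam/fibreglass batt interface, ΣR_partial = 3.327 m·K/W.
T_interface = T_in − Q'·ΣR_partial = 279.41 K − (-2.198)(3.327) = 286.7 K

T = 286.7 K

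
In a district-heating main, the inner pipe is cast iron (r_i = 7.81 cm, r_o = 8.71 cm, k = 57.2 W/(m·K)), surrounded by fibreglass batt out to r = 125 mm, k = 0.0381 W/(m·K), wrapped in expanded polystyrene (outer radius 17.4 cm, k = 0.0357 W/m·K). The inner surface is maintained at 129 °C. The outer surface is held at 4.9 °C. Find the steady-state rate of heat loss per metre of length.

Treat each layer as a resistance in series:
  R'_cast iron = ln(0.0871/0.0781)/(2πk) = 0.1091/(2π·57.2) = 3.035×10^-4 m·K/W
  R'_fibreglass batt = ln(0.125/0.0871)/(2πk) = 0.3613/(2π·0.0381) = 1.509 m·K/W
  R'_expanded polystyrene = ln(0.174/0.125)/(2πk) = 0.3307/(2π·0.0357) = 1.474 m·K/W
ΣR = 3.035×10^-4 + 1.509 + 1.474 = 2.983 m·K/W
Q' = ΔT/ΣR = (129 °C − 4.9 °C)/2.983 = 41.6 W/m

Q' = 41.6 W/m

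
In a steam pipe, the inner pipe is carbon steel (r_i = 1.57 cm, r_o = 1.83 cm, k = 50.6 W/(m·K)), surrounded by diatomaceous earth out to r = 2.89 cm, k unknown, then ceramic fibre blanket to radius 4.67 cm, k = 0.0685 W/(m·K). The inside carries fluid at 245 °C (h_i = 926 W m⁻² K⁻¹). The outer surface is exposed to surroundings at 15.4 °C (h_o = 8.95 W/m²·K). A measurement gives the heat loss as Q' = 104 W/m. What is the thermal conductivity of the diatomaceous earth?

k = 0.104 W/m·K

ΣR = ΔT/Q' = |245 − 15.4|/104 = 2.208 m·K/W
Known resistances:
  R'_conv,in = 1/(2πr h) = 1/(2π·0.0157·926) = 0.01095 m·K/W
  R'_carbon steel = ln(0.0183/0.0157)/(2πk) = 0.1532/(2π·50.6) = 4.820×10^-4 m·K/W
  R'_ceramic fibre blanket = ln(0.0467/0.0289)/(2πk) = 0.4799/(2π·0.0685) = 1.115 m·K/W
  R'_conv,out = 1/(2πr h) = 1/(2π·0.0467·8.95) = 0.3808 m·K/W
R_diatomaceous earth = ΣR − ΣR_known = 2.208 − 1.507 = 0.7010 m·K/W
ln(r₂/r₁)/(2πk) = 0.7010 ⇒ k = 0.4569/(2π·0.7010) = 0.104 W/m·K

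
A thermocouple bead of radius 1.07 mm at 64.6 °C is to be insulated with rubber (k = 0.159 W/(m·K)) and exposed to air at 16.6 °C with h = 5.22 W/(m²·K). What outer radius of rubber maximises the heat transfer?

For a sphere, r_cr = 2k_ins/h = 2·0.159/5.22 = 0.0609 m = 6.09 cm

r_cr = 6.09 cm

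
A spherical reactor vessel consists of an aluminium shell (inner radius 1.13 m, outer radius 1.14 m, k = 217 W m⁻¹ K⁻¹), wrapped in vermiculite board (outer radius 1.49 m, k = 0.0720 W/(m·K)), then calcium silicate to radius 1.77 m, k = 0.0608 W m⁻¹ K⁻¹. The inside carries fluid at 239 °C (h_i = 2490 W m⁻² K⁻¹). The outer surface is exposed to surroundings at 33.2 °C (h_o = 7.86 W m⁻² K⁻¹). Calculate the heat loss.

Treat each layer as a resistance in series:
  R_conv,in = 1/(4πr²h) = 1/(4π·1.13²·2490) = 2.503×10^-5 K/W
  R_aluminium = (1/1.13 − 1/1.14)/(4πk) = 0.007763/(4π·217) = 2.847×10^-6 K/W
  R_vermiculite board = (1/1.14 − 1/1.49)/(4πk) = 0.2061/(4π·0.0720) = 0.2277 K/W
  R_calcium silicate = (1/1.49 − 1/1.77)/(4πk) = 0.1062/(4π·0.0608) = 0.1390 K/W
  R_conv,out = 1/(4πr²h) = 1/(4π·1.77²·7.86) = 0.003232 K/W
ΣR = 2.503×10^-5 + 2.847×10^-6 + 0.2277 + 0.1390 + 0.003232 = 0.3700 K/W
Q = ΔT/ΣR = (239 °C − 33.2 °C)/0.3700 = 556 W

Q = 556 W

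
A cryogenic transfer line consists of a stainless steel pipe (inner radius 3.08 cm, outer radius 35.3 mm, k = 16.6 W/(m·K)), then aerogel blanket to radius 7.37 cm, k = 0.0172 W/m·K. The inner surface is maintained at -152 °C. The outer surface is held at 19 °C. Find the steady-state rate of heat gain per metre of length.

Resistance network (inner→outer):
  R'_stainless steel = ln(0.0353/0.0308)/(2πk) = 0.1364/(2π·16.6) = 0.001307 m·K/W
  R'_aerogel blanket = ln(0.0737/0.0353)/(2πk) = 0.7361/(2π·0.0172) = 6.811 m·K/W
ΣR = 0.001307 + 6.811 = 6.812 m·K/W
Q' = ΔT/ΣR = (-152 °C − 19 °C)/6.812 = -25.1 W/m
(Negative Q' ⇒ heat flows inward; heat gain = 25.1 W/m.)

Q' = 25.1 W/m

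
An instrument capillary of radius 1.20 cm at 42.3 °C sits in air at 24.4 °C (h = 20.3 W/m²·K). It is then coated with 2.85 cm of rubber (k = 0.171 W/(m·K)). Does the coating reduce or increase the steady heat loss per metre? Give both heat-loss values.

reduces: 27.4 → 13.5 W/m

Critical radius for a cylinder: r_cr = k/h = 0.00842 m = 0.842 cm.
Outer radius after coating: r₂ = 0.0120 + 0.0285 = 0.0405 m.
Since r₁ ≥ r_cr, any added insulation reduces the heat loss.
Bare: R = 1/(2πr₁h) = 0.6533 m·K/W; Q = 17.9/0.6533 = 27.4 W/m.
Coated: R = R_cond + R_conv = 1.326 m·K/W; Q = 17.9/1.326 = 13.5 W/m.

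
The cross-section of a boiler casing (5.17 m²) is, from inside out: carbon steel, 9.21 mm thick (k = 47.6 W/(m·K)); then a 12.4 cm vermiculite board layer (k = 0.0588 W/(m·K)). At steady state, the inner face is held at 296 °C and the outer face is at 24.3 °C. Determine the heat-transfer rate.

Q = 666 W

Series thermal resistances, inner to outer:
  R_carbon steel = L/(kA) = 0.00921/(47.6·5.17) = 3.743×10^-5 K/W
  R_vermiculite board = L/(kA) = 0.124/(0.0588·5.17) = 0.4079 K/W
ΣR = 3.743×10^-5 + 0.4079 = 0.4079 K/W
Q = ΔT/ΣR = (296 °C − 24.3 °C)/0.4079 = 666 W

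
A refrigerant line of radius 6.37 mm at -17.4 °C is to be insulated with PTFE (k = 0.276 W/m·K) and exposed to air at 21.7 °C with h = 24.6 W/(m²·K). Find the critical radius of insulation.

For a cylinder, r_cr = k_ins/h = 0.276/24.6 = 0.0112 m = 1.12 cm

r_cr = 1.12 cm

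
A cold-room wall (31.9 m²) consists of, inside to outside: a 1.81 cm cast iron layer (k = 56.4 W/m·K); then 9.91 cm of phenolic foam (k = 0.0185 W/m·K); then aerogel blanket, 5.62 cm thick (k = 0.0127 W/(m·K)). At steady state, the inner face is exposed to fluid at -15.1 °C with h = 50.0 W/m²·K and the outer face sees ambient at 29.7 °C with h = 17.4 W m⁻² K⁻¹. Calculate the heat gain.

Q = 145 W

Resistance network (inner→outer):
  R_conv,in = 1/(hA) = 1/(50.0·31.9) = 6.270×10^-4 K/W
  R_cast iron = L/(kA) = 0.0181/(56.4·31.9) = 1.006×10^-5 K/W
  R_phenolic foam = L/(kA) = 0.0991/(0.0185·31.9) = 0.1679 K/W
  R_aerogel blanket = L/(kA) = 0.0562/(0.0127·31.9) = 0.1387 K/W
  R_conv,out = 1/(hA) = 1/(17.4·31.9) = 0.001802 K/W
ΣR = 6.270×10^-4 + 1.006×10^-5 + 0.1679 + 0.1387 + 0.001802 = 0.3090 K/W
Q = ΔT/ΣR = (-15.1 °C − 29.7 °C)/0.3090 = -145 W
(Negative Q ⇒ heat flows inward; heat gain = 145 W.)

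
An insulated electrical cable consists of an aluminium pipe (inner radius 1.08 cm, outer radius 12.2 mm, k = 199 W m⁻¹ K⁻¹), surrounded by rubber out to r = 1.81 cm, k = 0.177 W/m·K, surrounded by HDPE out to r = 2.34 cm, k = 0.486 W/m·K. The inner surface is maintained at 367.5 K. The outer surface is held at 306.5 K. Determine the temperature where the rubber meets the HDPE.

T = 318.2 K

Treat each layer as a resistance in series:
  R'_aluminium = ln(0.0122/0.0108)/(2πk) = 0.1219/(2π·199) = 9.748×10^-5 m·K/W
  R'_rubber = ln(0.0181/0.0122)/(2πk) = 0.3945/(2π·0.177) = 0.3547 m·K/W
  R'_HDPE = ln(0.0234/0.0181)/(2πk) = 0.2568/(2π·0.486) = 0.08410 m·K/W
ΣR = 9.748×10^-5 + 0.3547 + 0.08410 = 0.4389 m·K/W
Q' = ΔT/ΣR = (367.5 K − 306.5 K)/0.4389 = 139.0 W/m
From the inner boundary to the rubber/HDPE interface, ΣR_partial = 0.3548 m·K/W.
T_interface = T_in − Q'·ΣR_partial = 367.5 K − (139.0)(0.3548) = 318.2 K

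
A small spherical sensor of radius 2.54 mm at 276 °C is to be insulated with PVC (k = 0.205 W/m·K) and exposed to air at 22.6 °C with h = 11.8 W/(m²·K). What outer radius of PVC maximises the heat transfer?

r_cr = 3.47 cm

For a sphere, r_cr = 2k_ins/h = 2·0.205/11.8 = 0.0347 m = 3.47 cm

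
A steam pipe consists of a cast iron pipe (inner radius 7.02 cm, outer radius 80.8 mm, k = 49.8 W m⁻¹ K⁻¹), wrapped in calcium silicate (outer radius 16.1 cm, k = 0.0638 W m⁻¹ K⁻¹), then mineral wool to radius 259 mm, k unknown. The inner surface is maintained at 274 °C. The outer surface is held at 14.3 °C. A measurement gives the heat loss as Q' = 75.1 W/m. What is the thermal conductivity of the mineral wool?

ΣR = ΔT/Q' = |274 − 14.3|/75.1 = 3.458 m·K/W
Known resistances:
  R'_cast iron = ln(0.0808/0.0702)/(2πk) = 0.1406/(2π·49.8) = 4.494×10^-4 m·K/W
  R'_calcium silicate = ln(0.161/0.0808)/(2πk) = 0.6894/(2π·0.0638) = 1.720 m·K/W
R_mineral wool = ΣR − ΣR_known = 3.458 − 1.720 = 1.738 m·K/W
ln(r₂/r₁)/(2πk) = 1.738 ⇒ k = 0.4754/(2π·1.738) = 0.0435 W/m·K

k = 0.0435 W/m·K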